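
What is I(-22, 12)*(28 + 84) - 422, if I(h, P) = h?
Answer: -2886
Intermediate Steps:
I(-22, 12)*(28 + 84) - 422 = -22*(28 + 84) - 422 = -22*112 - 422 = -2464 - 422 = -2886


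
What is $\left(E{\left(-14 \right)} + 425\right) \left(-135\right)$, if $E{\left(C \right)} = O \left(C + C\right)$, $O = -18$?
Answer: $-125415$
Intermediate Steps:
$E{\left(C \right)} = - 36 C$ ($E{\left(C \right)} = - 18 \left(C + C\right) = - 18 \cdot 2 C = - 36 C$)
$\left(E{\left(-14 \right)} + 425\right) \left(-135\right) = \left(\left(-36\right) \left(-14\right) + 425\right) \left(-135\right) = \left(504 + 425\right) \left(-135\right) = 929 \left(-135\right) = -125415$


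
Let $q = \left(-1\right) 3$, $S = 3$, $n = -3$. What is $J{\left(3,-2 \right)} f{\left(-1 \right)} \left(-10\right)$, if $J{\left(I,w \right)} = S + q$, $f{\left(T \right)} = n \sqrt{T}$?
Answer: $0$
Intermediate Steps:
$f{\left(T \right)} = - 3 \sqrt{T}$
$q = -3$
$J{\left(I,w \right)} = 0$ ($J{\left(I,w \right)} = 3 - 3 = 0$)
$J{\left(3,-2 \right)} f{\left(-1 \right)} \left(-10\right) = 0 \left(- 3 \sqrt{-1}\right) \left(-10\right) = 0 \left(- 3 i\right) \left(-10\right) = 0 \left(-10\right) = 0$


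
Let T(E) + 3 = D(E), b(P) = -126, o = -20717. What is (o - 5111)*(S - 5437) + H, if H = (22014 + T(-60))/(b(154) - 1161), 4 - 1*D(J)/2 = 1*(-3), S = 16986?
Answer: -383896127189/1287 ≈ -2.9829e+8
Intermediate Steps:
D(J) = 14 (D(J) = 8 - 2*(-3) = 8 + 6 = 14)
T(E) = 11 (T(E) = -3 + 14 = 11)
H = -22025/1287 (H = (22014 + 11)/(-126 - 1161) = 22025/(-1287) = 22025*(-1/1287) = -22025/1287 ≈ -17.113)
(o - 5111)*(S - 5437) + H = (-20717 - 5111)*(16986 - 5437) - 22025/1287 = -25828*11549 - 22025/1287 = -298287572 - 22025/1287 = -383896127189/1287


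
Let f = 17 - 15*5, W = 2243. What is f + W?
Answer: 2185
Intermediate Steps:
f = -58 (f = 17 - 75 = -58)
f + W = -58 + 2243 = 2185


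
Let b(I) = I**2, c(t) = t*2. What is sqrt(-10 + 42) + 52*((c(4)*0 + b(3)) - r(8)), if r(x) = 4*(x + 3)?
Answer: -1820 + 4*sqrt(2) ≈ -1814.3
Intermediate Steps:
c(t) = 2*t
r(x) = 12 + 4*x (r(x) = 4*(3 + x) = 12 + 4*x)
sqrt(-10 + 42) + 52*((c(4)*0 + b(3)) - r(8)) = sqrt(-10 + 42) + 52*(((2*4)*0 + 3**2) - (12 + 4*8)) = sqrt(32) + 52*((8*0 + 9) - (12 + 32)) = 4*sqrt(2) + 52*((0 + 9) - 1*44) = 4*sqrt(2) + 52*(9 - 44) = 4*sqrt(2) + 52*(-35) = 4*sqrt(2) - 1820 = -1820 + 4*sqrt(2)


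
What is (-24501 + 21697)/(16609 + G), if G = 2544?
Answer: -2804/19153 ≈ -0.14640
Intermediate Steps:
(-24501 + 21697)/(16609 + G) = (-24501 + 21697)/(16609 + 2544) = -2804/19153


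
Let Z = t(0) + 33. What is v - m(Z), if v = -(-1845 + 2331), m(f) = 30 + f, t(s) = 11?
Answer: -560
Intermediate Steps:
Z = 44 (Z = 11 + 33 = 44)
v = -486 (v = -1*486 = -486)
v - m(Z) = -486 - (30 + 44) = -486 - 1*74 = -486 - 74 = -560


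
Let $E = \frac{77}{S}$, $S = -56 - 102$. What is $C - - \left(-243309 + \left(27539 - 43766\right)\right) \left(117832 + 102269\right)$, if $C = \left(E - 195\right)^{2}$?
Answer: $- \frac{1426045905600335}{24964} \approx -5.7124 \cdot 10^{10}$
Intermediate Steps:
$S = -158$ ($S = -56 - 102 = -158$)
$E = - \frac{77}{158}$ ($E = \frac{77}{-158} = 77 \left(- \frac{1}{158}\right) = - \frac{77}{158} \approx -0.48734$)
$C = \frac{954006769}{24964}$ ($C = \left(- \frac{77}{158} - 195\right)^{2} = \left(- \frac{30887}{158}\right)^{2} = \frac{954006769}{24964} \approx 38215.0$)
$C - - \left(-243309 + \left(27539 - 43766\right)\right) \left(117832 + 102269\right) = \frac{954006769}{24964} - - \left(-243309 + \left(27539 - 43766\right)\right) \left(117832 + 102269\right) = \frac{954006769}{24964} - - \left(-243309 + \left(27539 - 43766\right)\right) 220101 = \frac{954006769}{24964} - - \left(-243309 - 16227\right) 220101 = \frac{954006769}{24964} - - \left(-259536\right) 220101 = \frac{954006769}{24964} - \left(-1\right) \left(-57124133136\right) = \frac{954006769}{24964} - 57124133136 = - \frac{1426045905600335}{24964}$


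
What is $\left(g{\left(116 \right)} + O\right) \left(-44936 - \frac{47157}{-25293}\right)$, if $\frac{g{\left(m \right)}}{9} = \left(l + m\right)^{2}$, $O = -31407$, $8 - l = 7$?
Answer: $- \frac{34775211146418}{8431} \approx -4.1247 \cdot 10^{9}$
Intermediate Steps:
$l = 1$ ($l = 8 - 7 = 1$)
$g{\left(m \right)} = 9 \left(1 + m\right)^{2}$
$\left(g{\left(116 \right)} + O\right) \left(-44936 - \frac{47157}{-25293}\right) = \left(9 \left(1 + 116\right)^{2} - 31407\right) \left(-44936 - \frac{47157}{-25293}\right) = \left(9 \cdot 117^{2} - 31407\right) \left(-44936 - - \frac{15719}{8431}\right) = \left(9 \cdot 13689 - 31407\right) \left(-44936 + \frac{15719}{8431}\right) = \left(123201 - 31407\right) \left(- \frac{378839697}{8431}\right) = 91794 \left(- \frac{378839697}{8431}\right) = - \frac{34775211146418}{8431}$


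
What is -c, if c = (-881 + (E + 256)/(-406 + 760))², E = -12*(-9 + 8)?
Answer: -24274574809/31329 ≈ -7.7483e+5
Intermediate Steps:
E = 12 (E = -12*(-1) = 12)
c = 24274574809/31329 (c = (-881 + (12 + 256)/(-406 + 760))² = (-881 + 268/354)² = (-881 + 268*(1/354))² = (-881 + 134/177)² = (-155803/177)² = 24274574809/31329 ≈ 7.7483e+5)
-c = -1*24274574809/31329 = -24274574809/31329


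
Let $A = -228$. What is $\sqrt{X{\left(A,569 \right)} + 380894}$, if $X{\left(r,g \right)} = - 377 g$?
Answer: $\sqrt{166381} \approx 407.9$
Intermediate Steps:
$\sqrt{X{\left(A,569 \right)} + 380894} = \sqrt{\left(-377\right) 569 + 380894} = \sqrt{-214513 + 380894} = \sqrt{166381}$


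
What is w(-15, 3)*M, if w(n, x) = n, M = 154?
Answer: -2310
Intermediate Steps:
w(-15, 3)*M = -15*154 = -2310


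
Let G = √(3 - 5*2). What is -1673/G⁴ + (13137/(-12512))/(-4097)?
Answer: -12251445737/358831648 ≈ -34.143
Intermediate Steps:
G = I*√7 (G = √(3 - 10) = √(-7) = I*√7 ≈ 2.6458*I)
-1673/G⁴ + (13137/(-12512))/(-4097) = -1673/((I*√7)⁴) + (13137/(-12512))/(-4097) = -1673/49 + (13137*(-1/12512))*(-1/4097) = -1673*1/49 - 13137/12512*(-1/4097) = -239/7 + 13137/51261664 = -12251445737/358831648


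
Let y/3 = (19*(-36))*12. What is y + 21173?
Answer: -3451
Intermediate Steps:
y = -24624 (y = 3*((19*(-36))*12) = 3*(-684*12) = 3*(-8208) = -24624)
y + 21173 = -24624 + 21173 = -3451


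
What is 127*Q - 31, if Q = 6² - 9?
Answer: 3398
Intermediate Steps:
Q = 27 (Q = 36 - 9 = 27)
127*Q - 31 = 127*27 - 31 = 3429 - 31 = 3398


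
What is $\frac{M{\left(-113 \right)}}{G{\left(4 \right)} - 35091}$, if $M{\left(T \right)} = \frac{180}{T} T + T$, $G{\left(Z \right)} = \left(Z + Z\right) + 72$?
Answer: $- \frac{67}{35011} \approx -0.0019137$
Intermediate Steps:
$G{\left(Z \right)} = 72 + 2 Z$ ($G{\left(Z \right)} = 2 Z + 72 = 72 + 2 Z$)
$M{\left(T \right)} = 180 + T$
$\frac{M{\left(-113 \right)}}{G{\left(4 \right)} - 35091} = \frac{180 - 113}{\left(72 + 2 \cdot 4\right) - 35091} = \frac{67}{\left(72 + 8\right) - 35091} = \frac{67}{80 - 35091} = \frac{67}{-35011} = 67 \left(- \frac{1}{35011}\right) = - \frac{67}{35011}$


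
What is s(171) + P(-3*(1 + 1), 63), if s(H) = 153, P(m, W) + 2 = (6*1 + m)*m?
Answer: 151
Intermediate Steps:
P(m, W) = -2 + m*(6 + m) (P(m, W) = -2 + (6*1 + m)*m = -2 + (6 + m)*m = -2 + m*(6 + m))
s(171) + P(-3*(1 + 1), 63) = 153 + (-2 + (-3*(1 + 1))**2 + 6*(-3*(1 + 1))) = 153 + (-2 + (-3*2)**2 + 6*(-3*2)) = 153 + (-2 + (-6)**2 + 6*(-6)) = 153 + (-2 + 36 - 36) = 153 - 2 = 151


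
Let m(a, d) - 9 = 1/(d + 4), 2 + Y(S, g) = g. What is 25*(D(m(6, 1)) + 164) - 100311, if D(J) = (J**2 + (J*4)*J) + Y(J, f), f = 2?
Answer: -85631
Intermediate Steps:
Y(S, g) = -2 + g
m(a, d) = 9 + 1/(4 + d) (m(a, d) = 9 + 1/(d + 4) = 9 + 1/(4 + d))
D(J) = 5*J**2 (D(J) = (J**2 + (J*4)*J) + (-2 + 2) = (J**2 + (4*J)*J) + 0 = (J**2 + 4*J**2) + 0 = 5*J**2 + 0 = 5*J**2)
25*(D(m(6, 1)) + 164) - 100311 = 25*(5*((37 + 9*1)/(4 + 1))**2 + 164) - 100311 = 25*(5*((37 + 9)/5)**2 + 164) - 100311 = 25*(5*((1/5)*46)**2 + 164) - 100311 = 25*(5*(46/5)**2 + 164) - 100311 = 25*(5*(2116/25) + 164) - 100311 = 25*(2116/5 + 164) - 100311 = 25*(2936/5) - 100311 = 14680 - 100311 = -85631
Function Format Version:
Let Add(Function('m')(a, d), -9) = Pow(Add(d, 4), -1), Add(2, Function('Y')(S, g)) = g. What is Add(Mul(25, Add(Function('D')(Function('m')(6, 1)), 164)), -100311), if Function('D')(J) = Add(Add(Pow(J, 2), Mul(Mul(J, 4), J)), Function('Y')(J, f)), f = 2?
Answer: -85631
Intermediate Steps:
Function('Y')(S, g) = Add(-2, g)
Function('m')(a, d) = Add(9, Pow(Add(4, d), -1)) (Function('m')(a, d) = Add(9, Pow(Add(d, 4), -1)) = Add(9, Pow(Add(4, d), -1)))
Function('D')(J) = Mul(5, Pow(J, 2)) (Function('D')(J) = Add(Add(Pow(J, 2), Mul(Mul(J, 4), J)), Add(-2, 2)) = Add(Add(Pow(J, 2), Mul(Mul(4, J), J)), 0) = Add(Add(Pow(J, 2), Mul(4, Pow(J, 2))), 0) = Add(Mul(5, Pow(J, 2)), 0) = Mul(5, Pow(J, 2)))
Add(Mul(25, Add(Function('D')(Function('m')(6, 1)), 164)), -100311) = Add(Mul(25, Add(Mul(5, Pow(Mul(Pow(Add(4, 1), -1), Add(37, Mul(9, 1))), 2)), 164)), -100311) = Add(Mul(25, Add(Mul(5, Pow(Mul(Pow(5, -1), Add(37, 9)), 2)), 164)), -100311) = Add(Mul(25, Add(Mul(5, Pow(Mul(Rational(1, 5), 46), 2)), 164)), -100311) = Add(Mul(25, Add(Mul(5, Pow(Rational(46, 5), 2)), 164)), -100311) = Add(Mul(25, Add(Mul(5, Rational(2116, 25)), 164)), -100311) = Add(Mul(25, Add(Rational(2116, 5), 164)), -100311) = Add(Mul(25, Rational(2936, 5)), -100311) = Add(14680, -100311) = -85631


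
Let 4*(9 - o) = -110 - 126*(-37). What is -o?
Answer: 1129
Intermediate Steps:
o = -1129 (o = 9 - (-110 - 126*(-37))/4 = 9 - (-110 + 4662)/4 = 9 - ¼*4552 = 9 - 1138 = -1129)
-o = -1*(-1129) = 1129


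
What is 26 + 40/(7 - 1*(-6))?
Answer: 378/13 ≈ 29.077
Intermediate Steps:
26 + 40/(7 - 1*(-6)) = 26 + 40/(7 + 6) = 26 + 40/13 = 378/13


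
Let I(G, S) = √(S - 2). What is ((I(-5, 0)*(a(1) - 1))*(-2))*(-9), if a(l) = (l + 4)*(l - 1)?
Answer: -18*I*√2 ≈ -25.456*I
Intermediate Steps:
I(G, S) = √(-2 + S)
a(l) = (-1 + l)*(4 + l) (a(l) = (4 + l)*(-1 + l) = (-1 + l)*(4 + l))
((I(-5, 0)*(a(1) - 1))*(-2))*(-9) = ((√(-2 + 0)*((-4 + 1² + 3*1) - 1))*(-2))*(-9) = ((√(-2)*((-4 + 1 + 3) - 1))*(-2))*(-9) = (((I*√2)*(0 - 1))*(-2))*(-9) = (((I*√2)*(-1))*(-2))*(-9) = (-I*√2*(-2))*(-9) = (2*I*√2)*(-9) = -18*I*√2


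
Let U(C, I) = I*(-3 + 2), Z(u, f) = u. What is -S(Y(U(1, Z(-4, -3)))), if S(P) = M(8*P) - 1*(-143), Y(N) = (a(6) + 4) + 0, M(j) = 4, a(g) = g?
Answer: -147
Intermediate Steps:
U(C, I) = -I (U(C, I) = I*(-1) = -I)
Y(N) = 10 (Y(N) = (6 + 4) + 0 = 10 + 0 = 10)
S(P) = 147 (S(P) = 4 - 1*(-143) = 4 + 143 = 147)
-S(Y(U(1, Z(-4, -3)))) = -1*147 = -147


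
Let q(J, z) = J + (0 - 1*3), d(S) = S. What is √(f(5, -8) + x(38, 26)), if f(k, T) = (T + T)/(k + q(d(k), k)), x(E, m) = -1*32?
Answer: 4*I*√105/7 ≈ 5.8554*I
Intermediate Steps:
q(J, z) = -3 + J (q(J, z) = J + (0 - 3) = J - 3 = -3 + J)
x(E, m) = -32
f(k, T) = 2*T/(-3 + 2*k) (f(k, T) = (T + T)/(k + (-3 + k)) = (2*T)/(-3 + 2*k) = 2*T/(-3 + 2*k))
√(f(5, -8) + x(38, 26)) = √(2*(-8)/(-3 + 2*5) - 32) = √(2*(-8)/(-3 + 10) - 32) = √(2*(-8)/7 - 32) = √(2*(-8)*(⅐) - 32) = √(-16/7 - 32) = √(-240/7) = 4*I*√105/7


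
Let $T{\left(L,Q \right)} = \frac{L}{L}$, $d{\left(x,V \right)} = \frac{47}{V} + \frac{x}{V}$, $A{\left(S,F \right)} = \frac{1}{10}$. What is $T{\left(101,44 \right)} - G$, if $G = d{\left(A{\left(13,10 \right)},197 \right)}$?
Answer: $\frac{1499}{1970} \approx 0.76091$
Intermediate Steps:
$A{\left(S,F \right)} = \frac{1}{10}$
$T{\left(L,Q \right)} = 1$
$G = \frac{471}{1970}$ ($G = \frac{47 + \frac{1}{10}}{197} = \frac{1}{197} \cdot \frac{471}{10} = \frac{471}{1970} \approx 0.23909$)
$T{\left(101,44 \right)} - G = 1 - \frac{471}{1970} = \frac{1499}{1970}$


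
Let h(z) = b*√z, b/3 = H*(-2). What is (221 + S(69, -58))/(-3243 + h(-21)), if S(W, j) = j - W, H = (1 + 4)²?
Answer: -101614/3663183 + 4700*I*√21/3663183 ≈ -0.027739 + 0.0058796*I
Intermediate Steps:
H = 25 (H = 5² = 25)
b = -150 (b = 3*(25*(-2)) = 3*(-50) = -150)
h(z) = -150*√z
(221 + S(69, -58))/(-3243 + h(-21)) = (221 + (-58 - 1*69))/(-3243 - 150*I*√21) = (221 + (-58 - 69))/(-3243 - 150*I*√21) = (221 - 127)/(-3243 - 150*I*√21) = 94/(-3243 - 150*I*√21)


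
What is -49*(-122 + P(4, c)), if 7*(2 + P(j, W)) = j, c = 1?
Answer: 6048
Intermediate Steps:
P(j, W) = -2 + j/7
-49*(-122 + P(4, c)) = -49*(-122 + (-2 + (1/7)*4)) = -49*(-122 + (-2 + 4/7)) = -49*(-122 - 10/7) = -49*(-864/7) = 6048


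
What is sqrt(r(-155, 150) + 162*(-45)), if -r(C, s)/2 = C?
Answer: 2*I*sqrt(1745) ≈ 83.546*I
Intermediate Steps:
r(C, s) = -2*C
sqrt(r(-155, 150) + 162*(-45)) = sqrt(-2*(-155) + 162*(-45)) = sqrt(310 - 7290) = sqrt(-6980) = 2*I*sqrt(1745)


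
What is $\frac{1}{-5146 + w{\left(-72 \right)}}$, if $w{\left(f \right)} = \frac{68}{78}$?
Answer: $- \frac{39}{200660} \approx -0.00019436$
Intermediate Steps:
$w{\left(f \right)} = \frac{34}{39}$ ($w{\left(f \right)} = 68 \cdot \frac{1}{78} = \frac{34}{39}$)
$\frac{1}{-5146 + w{\left(-72 \right)}} = \frac{1}{-5146 + \frac{34}{39}} = \frac{1}{- \frac{200660}{39}} = - \frac{39}{200660}$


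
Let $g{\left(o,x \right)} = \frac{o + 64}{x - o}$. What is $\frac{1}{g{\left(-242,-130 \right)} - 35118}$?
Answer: $- \frac{56}{1966697} \approx -2.8474 \cdot 10^{-5}$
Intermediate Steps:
$g{\left(o,x \right)} = \frac{64 + o}{x - o}$
$\frac{1}{g{\left(-242,-130 \right)} - 35118} = \frac{1}{\frac{64 - 242}{-130 - -242} - 35118} = \frac{1}{\frac{1}{-130 + 242} \left(-178\right) - 35118} = \frac{1}{\frac{1}{112} \left(-178\right) - 35118} = \frac{1}{- \frac{89}{56} - 35118} = \frac{1}{- \frac{1966697}{56}} = - \frac{56}{1966697}$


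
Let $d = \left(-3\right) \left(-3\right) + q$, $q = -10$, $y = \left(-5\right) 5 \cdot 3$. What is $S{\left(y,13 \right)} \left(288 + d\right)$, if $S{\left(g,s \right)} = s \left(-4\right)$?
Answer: $-14924$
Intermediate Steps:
$y = -75$ ($y = \left(-25\right) 3 = -75$)
$d = -1$ ($d = \left(-3\right) \left(-3\right) - 10 = 9 - 10 = -1$)
$S{\left(g,s \right)} = - 4 s$
$S{\left(y,13 \right)} \left(288 + d\right) = \left(-4\right) 13 \left(288 - 1\right) = \left(-52\right) 287 = -14924$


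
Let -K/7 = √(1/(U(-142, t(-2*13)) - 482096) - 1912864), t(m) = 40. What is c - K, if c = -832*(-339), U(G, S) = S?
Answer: 282048 + 7*I*√111126871496349890/241028 ≈ 2.8205e+5 + 9681.4*I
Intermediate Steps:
K = -7*I*√111126871496349890/241028 (K = -7*√(1/(40 - 482096) - 1912864) = -7*√(1/(-482056) - 1912864) = -7*√(-1/482056 - 1912864) = -7*I*√111126871496349890/241028 ≈ -9681.4*I)
c = 282048
c - K = 282048 - (-7)*I*√111126871496349890/241028 = 282048 + 7*I*√111126871496349890/241028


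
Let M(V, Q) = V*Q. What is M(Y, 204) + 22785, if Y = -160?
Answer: -9855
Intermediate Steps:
M(V, Q) = Q*V
M(Y, 204) + 22785 = 204*(-160) + 22785 = -32640 + 22785 = -9855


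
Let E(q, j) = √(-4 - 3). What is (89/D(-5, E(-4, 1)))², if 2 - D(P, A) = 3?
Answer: 7921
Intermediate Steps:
E(q, j) = I*√7 (E(q, j) = √(-7) = I*√7)
D(P, A) = -1 (D(P, A) = 2 - 1*3 = 2 - 3 = -1)
(89/D(-5, E(-4, 1)))² = (89/(-1))² = (89*(-1))² = (-89)² = 7921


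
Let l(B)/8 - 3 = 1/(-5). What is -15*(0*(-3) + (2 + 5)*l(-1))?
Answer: -2352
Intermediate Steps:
l(B) = 112/5 (l(B) = 24 + 8/(-5) = 24 + 8*(-⅕) = 24 - 8/5 = 112/5)
-15*(0*(-3) + (2 + 5)*l(-1)) = -15*(0*(-3) + (2 + 5)*(112/5)) = -15*(0 + 7*(112/5)) = -15*(0 + 784/5) = -15*784/5 = -2352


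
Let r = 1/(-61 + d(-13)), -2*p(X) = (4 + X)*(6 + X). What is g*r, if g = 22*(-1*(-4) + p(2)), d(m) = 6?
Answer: 8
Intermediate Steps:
p(X) = -(4 + X)*(6 + X)/2
r = -1/55 (r = 1/(-61 + 6) = 1/(-55) = -1/55 ≈ -0.018182)
g = -440 (g = 22*(-1*(-4) + (-12 - 5*2 - ½*2²)) = 22*(4 + (-12 - 10 - ½*4)) = 22*(4 + (-12 - 10 - 2)) = 22*(4 - 24) = 22*(-20) = -440)
g*r = -440*(-1/55) = 8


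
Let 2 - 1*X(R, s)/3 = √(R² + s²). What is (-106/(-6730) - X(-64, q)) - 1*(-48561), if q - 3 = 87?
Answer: 163387628/3365 + 6*√3049 ≈ 48886.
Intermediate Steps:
q = 90 (q = 3 + 87 = 90)
X(R, s) = 6 - 3*√(R² + s²)
(-106/(-6730) - X(-64, q)) - 1*(-48561) = (-106/(-6730) - (6 - 3*√((-64)² + 90²))) - 1*(-48561) = (-106*(-1/6730) - (6 - 3*√(4096 + 8100))) + 48561 = (53/3365 - (6 - 6*√3049)) + 48561 = (53/3365 + (-6 + 6*√3049)) + 48561 = (-20137/3365 + 6*√3049) + 48561 = 163387628/3365 + 6*√3049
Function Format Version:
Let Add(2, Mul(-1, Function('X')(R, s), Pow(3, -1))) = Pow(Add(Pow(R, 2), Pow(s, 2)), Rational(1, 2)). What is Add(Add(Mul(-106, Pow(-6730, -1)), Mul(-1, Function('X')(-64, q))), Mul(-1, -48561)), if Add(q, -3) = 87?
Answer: Add(Rational(163387628, 3365), Mul(6, Pow(3049, Rational(1, 2)))) ≈ 48886.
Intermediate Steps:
q = 90 (q = Add(3, 87) = 90)
Function('X')(R, s) = Add(6, Mul(-3, Pow(Add(Pow(R, 2), Pow(s, 2)), Rational(1, 2))))
Add(Add(Mul(-106, Pow(-6730, -1)), Mul(-1, Function('X')(-64, q))), Mul(-1, -48561)) = Add(Add(Mul(-106, Pow(-6730, -1)), Mul(-1, Add(6, Mul(-3, Pow(Add(Pow(-64, 2), Pow(90, 2)), Rational(1, 2)))))), Mul(-1, -48561)) = Add(Add(Mul(-106, Rational(-1, 6730)), Mul(-1, Add(6, Mul(-3, Pow(Add(4096, 8100), Rational(1, 2)))))), 48561) = Add(Add(Rational(53, 3365), Mul(-1, Add(6, Mul(-3, Pow(12196, Rational(1, 2)))))), 48561) = Add(Add(Rational(53, 3365), Mul(-1, Add(6, Mul(-3, Mul(2, Pow(3049, Rational(1, 2))))))), 48561) = Add(Add(Rational(53, 3365), Mul(-1, Add(6, Mul(-6, Pow(3049, Rational(1, 2)))))), 48561) = Add(Add(Rational(53, 3365), Add(-6, Mul(6, Pow(3049, Rational(1, 2))))), 48561) = Add(Add(Rational(-20137, 3365), Mul(6, Pow(3049, Rational(1, 2)))), 48561) = Add(Rational(163387628, 3365), Mul(6, Pow(3049, Rational(1, 2))))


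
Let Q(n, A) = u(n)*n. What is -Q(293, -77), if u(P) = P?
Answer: -85849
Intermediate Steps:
Q(n, A) = n² (Q(n, A) = n*n = n²)
-Q(293, -77) = -1*293² = -1*85849 = -85849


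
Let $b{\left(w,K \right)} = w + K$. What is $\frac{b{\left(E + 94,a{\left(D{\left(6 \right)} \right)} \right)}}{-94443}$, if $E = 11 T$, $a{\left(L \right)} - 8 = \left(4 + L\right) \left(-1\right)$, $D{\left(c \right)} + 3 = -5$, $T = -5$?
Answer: $- \frac{17}{31481} \approx -0.00054001$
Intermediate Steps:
$D{\left(c \right)} = -8$ ($D{\left(c \right)} = -3 - 5 = -8$)
$a{\left(L \right)} = 4 - L$ ($a{\left(L \right)} = 8 + \left(4 + L\right) \left(-1\right) = 8 - \left(4 + L\right) = 4 - L$)
$E = -55$ ($E = 11 \left(-5\right) = -55$)
$b{\left(w,K \right)} = K + w$
$\frac{b{\left(E + 94,a{\left(D{\left(6 \right)} \right)} \right)}}{-94443} = \frac{\left(4 - -8\right) + \left(-55 + 94\right)}{-94443} = \left(\left(4 + 8\right) + 39\right) \left(- \frac{1}{94443}\right) = \left(12 + 39\right) \left(- \frac{1}{94443}\right) = 51 \left(- \frac{1}{94443}\right) = - \frac{17}{31481}$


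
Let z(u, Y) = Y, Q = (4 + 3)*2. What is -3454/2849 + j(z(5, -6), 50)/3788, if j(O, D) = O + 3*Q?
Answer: -295027/245273 ≈ -1.2029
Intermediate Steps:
Q = 14 (Q = 7*2 = 14)
j(O, D) = 42 + O (j(O, D) = O + 3*14 = O + 42 = 42 + O)
-3454/2849 + j(z(5, -6), 50)/3788 = -3454/2849 + (42 - 6)/3788 = -3454*1/2849 + 36*(1/3788) = -314/259 + 9/947 = -295027/245273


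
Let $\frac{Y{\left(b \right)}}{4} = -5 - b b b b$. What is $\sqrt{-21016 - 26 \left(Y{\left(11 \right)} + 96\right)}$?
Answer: $2 \sqrt{374918} \approx 1224.6$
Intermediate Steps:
$Y{\left(b \right)} = -20 - 4 b^{4}$ ($Y{\left(b \right)} = 4 \left(-5 - b b b b\right) = 4 \left(-5 - b^{2} b^{2}\right) = 4 \left(-5 - b^{4}\right) = -20 - 4 b^{4}$)
$\sqrt{-21016 - 26 \left(Y{\left(11 \right)} + 96\right)} = \sqrt{-21016 - 26 \left(\left(-20 - 4 \cdot 11^{4}\right) + 96\right)} = \sqrt{-21016 - 26 \left(\left(-20 - 58564\right) + 96\right)} = \sqrt{-21016 - 26 \left(-58584 + 96\right)} = \sqrt{-21016 - -1520688} = \sqrt{-21016 + 1520688} = \sqrt{1499672} = 2 \sqrt{374918}$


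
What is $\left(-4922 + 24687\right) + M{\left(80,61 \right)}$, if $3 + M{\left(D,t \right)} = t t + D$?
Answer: $23563$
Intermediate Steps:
$M{\left(D,t \right)} = -3 + D + t^{2}$ ($M{\left(D,t \right)} = -3 + \left(t t + D\right) = -3 + \left(t^{2} + D\right) = -3 + \left(D + t^{2}\right) = -3 + D + t^{2}$)
$\left(-4922 + 24687\right) + M{\left(80,61 \right)} = \left(-4922 + 24687\right) + \left(-3 + 80 + 61^{2}\right) = 19765 + \left(-3 + 80 + 3721\right) = 19765 + 3798 = 23563$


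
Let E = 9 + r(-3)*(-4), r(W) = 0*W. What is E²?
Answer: 81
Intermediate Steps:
r(W) = 0
E = 9 (E = 9 + 0*(-4) = 9 + 0 = 9)
E² = 9² = 81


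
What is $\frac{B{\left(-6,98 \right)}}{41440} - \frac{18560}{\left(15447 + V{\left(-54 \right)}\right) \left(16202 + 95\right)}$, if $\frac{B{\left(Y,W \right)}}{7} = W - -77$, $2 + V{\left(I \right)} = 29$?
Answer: $\frac{4402158595}{149290428576} \approx 0.029487$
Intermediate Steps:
$V{\left(I \right)} = 27$ ($V{\left(I \right)} = -2 + 29 = 27$)
$B{\left(Y,W \right)} = 539 + 7 W$ ($B{\left(Y,W \right)} = 7 \left(W - -77\right) = 7 \left(W + 77\right) = 7 \left(77 + W\right) = 539 + 7 W$)
$\frac{B{\left(-6,98 \right)}}{41440} - \frac{18560}{\left(15447 + V{\left(-54 \right)}\right) \left(16202 + 95\right)} = \frac{539 + 7 \cdot 98}{41440} - \frac{18560}{\left(15447 + 27\right) \left(16202 + 95\right)} = \left(539 + 686\right) \frac{1}{41440} - \frac{18560}{15474 \cdot 16297} = 1225 \cdot \frac{1}{41440} - \frac{18560}{252179778} = \frac{35}{1184} - \frac{9280}{126089889} = \frac{4402158595}{149290428576}$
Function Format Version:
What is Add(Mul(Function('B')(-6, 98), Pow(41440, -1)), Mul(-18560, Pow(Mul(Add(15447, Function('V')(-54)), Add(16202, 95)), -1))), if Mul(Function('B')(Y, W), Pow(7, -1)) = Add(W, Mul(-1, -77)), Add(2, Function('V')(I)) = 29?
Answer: Rational(4402158595, 149290428576) ≈ 0.029487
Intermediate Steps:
Function('V')(I) = 27 (Function('V')(I) = Add(-2, 29) = 27)
Function('B')(Y, W) = Add(539, Mul(7, W)) (Function('B')(Y, W) = Mul(7, Add(W, Mul(-1, -77))) = Mul(7, Add(W, 77)) = Mul(7, Add(77, W)) = Add(539, Mul(7, W)))
Add(Mul(Function('B')(-6, 98), Pow(41440, -1)), Mul(-18560, Pow(Mul(Add(15447, Function('V')(-54)), Add(16202, 95)), -1))) = Add(Mul(Add(539, Mul(7, 98)), Pow(41440, -1)), Mul(-18560, Pow(Mul(Add(15447, 27), Add(16202, 95)), -1))) = Add(Mul(Add(539, 686), Rational(1, 41440)), Mul(-18560, Pow(Mul(15474, 16297), -1))) = Add(Mul(1225, Rational(1, 41440)), Mul(-18560, Pow(252179778, -1))) = Add(Rational(35, 1184), Mul(-18560, Rational(1, 252179778))) = Add(Rational(35, 1184), Rational(-9280, 126089889)) = Rational(4402158595, 149290428576)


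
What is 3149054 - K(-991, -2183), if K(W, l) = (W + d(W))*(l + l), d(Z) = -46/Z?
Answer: -1166852296/991 ≈ -1.1775e+6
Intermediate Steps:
K(W, l) = 2*l*(W - 46/W) (K(W, l) = (W - 46/W)*(l + l) = (W - 46/W)*(2*l) = 2*l*(W - 46/W))
3149054 - K(-991, -2183) = 3149054 - 2*(-2183)*(-46 + (-991)**2)/(-991) = 3149054 - 2*(-2183)*(-1)*(-46 + 982081)/991 = 3149054 - 2*(-2183)*(-1)*982035/991 = 3149054 - 1*4287564810/991 = 3149054 - 4287564810/991 = -1166852296/991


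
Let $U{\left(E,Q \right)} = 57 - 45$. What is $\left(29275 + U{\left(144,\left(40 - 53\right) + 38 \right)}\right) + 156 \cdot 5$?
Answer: $30067$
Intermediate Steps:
$U{\left(E,Q \right)} = 12$
$\left(29275 + U{\left(144,\left(40 - 53\right) + 38 \right)}\right) + 156 \cdot 5 = \left(29275 + 12\right) + 156 \cdot 5 = 29287 + 780 = 30067$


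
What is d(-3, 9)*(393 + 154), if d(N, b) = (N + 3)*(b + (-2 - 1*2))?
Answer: 0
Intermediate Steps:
d(N, b) = (-4 + b)*(3 + N) (d(N, b) = (3 + N)*(b + (-2 - 2)) = (3 + N)*(b - 4) = (3 + N)*(-4 + b) = (-4 + b)*(3 + N))
d(-3, 9)*(393 + 154) = (-12 - 4*(-3) + 3*9 - 3*9)*(393 + 154) = (-12 + 12 + 27 - 27)*547 = 0*547 = 0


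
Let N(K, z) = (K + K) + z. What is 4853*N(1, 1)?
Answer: 14559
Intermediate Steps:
N(K, z) = z + 2*K (N(K, z) = 2*K + z = z + 2*K)
4853*N(1, 1) = 4853*(1 + 2*1) = 4853*(1 + 2) = 4853*3 = 14559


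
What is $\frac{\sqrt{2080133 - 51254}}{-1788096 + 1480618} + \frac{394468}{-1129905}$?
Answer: $- \frac{23204}{66465} - \frac{3 \sqrt{225431}}{307478} \approx -0.35375$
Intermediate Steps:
$\frac{\sqrt{2080133 - 51254}}{-1788096 + 1480618} + \frac{394468}{-1129905} = \frac{\sqrt{2028879}}{-307478} + 394468 \left(- \frac{1}{1129905}\right) = 3 \sqrt{225431} \left(- \frac{1}{307478}\right) - \frac{23204}{66465} = - \frac{3 \sqrt{225431}}{307478} - \frac{23204}{66465} = - \frac{23204}{66465} - \frac{3 \sqrt{225431}}{307478}$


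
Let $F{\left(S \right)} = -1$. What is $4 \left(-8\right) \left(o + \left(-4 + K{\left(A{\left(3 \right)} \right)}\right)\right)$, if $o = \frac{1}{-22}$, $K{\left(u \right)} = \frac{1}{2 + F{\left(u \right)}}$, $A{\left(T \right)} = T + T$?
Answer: $\frac{1072}{11} \approx 97.455$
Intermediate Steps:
$A{\left(T \right)} = 2 T$
$K{\left(u \right)} = 1$ ($K{\left(u \right)} = \frac{1}{2 - 1} = 1^{-1} = 1$)
$o = - \frac{1}{22} \approx -0.045455$
$4 \left(-8\right) \left(o + \left(-4 + K{\left(A{\left(3 \right)} \right)}\right)\right) = 4 \left(-8\right) \left(- \frac{1}{22} + \left(-4 + 1\right)\right) = - 32 \left(- \frac{1}{22} - 3\right) = \left(-32\right) \left(- \frac{67}{22}\right) = \frac{1072}{11}$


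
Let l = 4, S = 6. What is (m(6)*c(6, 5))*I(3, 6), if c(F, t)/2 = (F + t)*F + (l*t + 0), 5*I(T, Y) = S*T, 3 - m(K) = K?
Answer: -9288/5 ≈ -1857.6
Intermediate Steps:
m(K) = 3 - K
I(T, Y) = 6*T/5 (I(T, Y) = (6*T)/5 = 6*T/5)
c(F, t) = 8*t + 2*F*(F + t) (c(F, t) = 2*((F + t)*F + (4*t + 0)) = 2*(F*(F + t) + 4*t) = 2*(4*t + F*(F + t)) = 8*t + 2*F*(F + t))
(m(6)*c(6, 5))*I(3, 6) = ((3 - 1*6)*(2*6² + 8*5 + 2*6*5))*((6/5)*3) = ((3 - 6)*(2*36 + 40 + 60))*(18/5) = -3*(72 + 40 + 60)*(18/5) = -3*172*(18/5) = -516*18/5 = -9288/5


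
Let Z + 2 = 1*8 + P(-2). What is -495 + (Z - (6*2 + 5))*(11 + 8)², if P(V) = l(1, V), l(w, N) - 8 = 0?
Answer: -1578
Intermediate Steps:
l(w, N) = 8 (l(w, N) = 8 + 0 = 8)
P(V) = 8
Z = 14 (Z = -2 + (1*8 + 8) = -2 + (8 + 8) = -2 + 16 = 14)
-495 + (Z - (6*2 + 5))*(11 + 8)² = -495 + (14 - (6*2 + 5))*(11 + 8)² = -495 + (14 - (12 + 5))*19² = -495 + (14 - 1*17)*361 = -495 + (14 - 17)*361 = -495 - 3*361 = -495 - 1083 = -1578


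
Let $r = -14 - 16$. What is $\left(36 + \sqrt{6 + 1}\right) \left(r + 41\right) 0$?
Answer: $0$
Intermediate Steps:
$r = -30$ ($r = -14 - 16 = -30$)
$\left(36 + \sqrt{6 + 1}\right) \left(r + 41\right) 0 = \left(36 + \sqrt{6 + 1}\right) \left(-30 + 41\right) 0 = \left(36 + \sqrt{7}\right) 11 \cdot 0 = \left(396 + 11 \sqrt{7}\right) 0 = 0$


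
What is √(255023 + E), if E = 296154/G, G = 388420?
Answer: √9618864906588470/194210 ≈ 505.00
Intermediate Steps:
E = 148077/194210 (E = 296154/388420 = 296154*(1/388420) = 148077/194210 ≈ 0.76246)
√(255023 + E) = √(255023 + 148077/194210) = √(49528164907/194210) = √9618864906588470/194210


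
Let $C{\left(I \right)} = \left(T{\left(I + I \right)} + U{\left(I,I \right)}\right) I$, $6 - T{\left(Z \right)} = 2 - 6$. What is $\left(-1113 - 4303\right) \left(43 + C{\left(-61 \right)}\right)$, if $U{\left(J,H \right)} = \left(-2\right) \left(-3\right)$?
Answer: $5053128$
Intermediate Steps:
$U{\left(J,H \right)} = 6$
$T{\left(Z \right)} = 10$ ($T{\left(Z \right)} = 6 - \left(2 - 6\right) = 6 - -4 = 6 + 4 = 10$)
$C{\left(I \right)} = 16 I$ ($C{\left(I \right)} = \left(10 + 6\right) I = 16 I$)
$\left(-1113 - 4303\right) \left(43 + C{\left(-61 \right)}\right) = \left(-1113 - 4303\right) \left(43 + 16 \left(-61\right)\right) = - 5416 \left(43 - 976\right) = \left(-5416\right) \left(-933\right) = 5053128$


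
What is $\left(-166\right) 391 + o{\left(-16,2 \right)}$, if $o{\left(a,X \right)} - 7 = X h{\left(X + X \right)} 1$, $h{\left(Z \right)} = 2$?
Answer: $-64895$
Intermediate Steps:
$o{\left(a,X \right)} = 7 + 2 X$ ($o{\left(a,X \right)} = 7 + X 2 \cdot 1 = 7 + 2 X 1 = 7 + 2 X$)
$\left(-166\right) 391 + o{\left(-16,2 \right)} = \left(-166\right) 391 + \left(7 + 2 \cdot 2\right) = -64906 + \left(7 + 4\right) = -64906 + 11 = -64895$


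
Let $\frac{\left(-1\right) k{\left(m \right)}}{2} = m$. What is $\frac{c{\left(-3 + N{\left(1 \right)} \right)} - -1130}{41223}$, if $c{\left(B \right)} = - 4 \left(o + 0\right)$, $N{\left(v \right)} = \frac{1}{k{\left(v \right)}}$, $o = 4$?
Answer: $\frac{1114}{41223} \approx 0.027024$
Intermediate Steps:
$k{\left(m \right)} = - 2 m$
$N{\left(v \right)} = - \frac{1}{2 v}$ ($N{\left(v \right)} = \frac{1}{\left(-2\right) v} = - \frac{1}{2 v}$)
$c{\left(B \right)} = -16$ ($c{\left(B \right)} = - 4 \left(4 + 0\right) = \left(-4\right) 4 = -16$)
$\frac{c{\left(-3 + N{\left(1 \right)} \right)} - -1130}{41223} = \frac{-16 - -1130}{41223} = \left(-16 + 1130\right) \frac{1}{41223} = 1114 \cdot \frac{1}{41223} = \frac{1114}{41223}$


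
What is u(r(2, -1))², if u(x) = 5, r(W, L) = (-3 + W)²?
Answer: 25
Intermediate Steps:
u(r(2, -1))² = 5² = 25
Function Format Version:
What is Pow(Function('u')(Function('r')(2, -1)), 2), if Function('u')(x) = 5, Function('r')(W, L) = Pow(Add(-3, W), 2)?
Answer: 25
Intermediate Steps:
Pow(Function('u')(Function('r')(2, -1)), 2) = Pow(5, 2) = 25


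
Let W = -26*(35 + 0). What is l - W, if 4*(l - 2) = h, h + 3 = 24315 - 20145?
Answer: 7815/4 ≈ 1953.8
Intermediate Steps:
h = 4167 (h = -3 + (24315 - 20145) = -3 + 4170 = 4167)
l = 4175/4 (l = 2 + (¼)*4167 = 2 + 4167/4 = 4175/4 ≈ 1043.8)
W = -910 (W = -26*35 = -910)
l - W = 4175/4 - 1*(-910) = 4175/4 + 910 = 7815/4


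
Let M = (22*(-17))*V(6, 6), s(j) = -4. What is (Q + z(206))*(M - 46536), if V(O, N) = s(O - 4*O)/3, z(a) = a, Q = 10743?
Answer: -1512188288/3 ≈ -5.0406e+8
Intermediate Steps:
V(O, N) = -4/3
M = 1496/3 (M = (22*(-17))*(-4/3) = -374*(-4/3) = 1496/3 ≈ 498.67)
(Q + z(206))*(M - 46536) = (10743 + 206)*(1496/3 - 46536) = 10949*(-138112/3) = -1512188288/3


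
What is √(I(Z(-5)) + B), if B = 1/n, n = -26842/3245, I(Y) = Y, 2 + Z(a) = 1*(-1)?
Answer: I*√2248581182/26842 ≈ 1.7666*I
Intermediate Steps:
Z(a) = -3 (Z(a) = -2 + 1*(-1) = -2 - 1 = -3)
n = -26842/3245 (n = -26842*1/3245 = -26842/3245 ≈ -8.2718)
B = -3245/26842 (B = 1/(-26842/3245) = -3245/26842 ≈ -0.12089)
√(I(Z(-5)) + B) = √(-3 - 3245/26842) = √(-83771/26842) = I*√2248581182/26842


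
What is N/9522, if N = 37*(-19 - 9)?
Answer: -518/4761 ≈ -0.10880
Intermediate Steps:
N = -1036 (N = 37*(-28) = -1036)
N/9522 = -1036/9522 = -1036*1/9522 = -518/4761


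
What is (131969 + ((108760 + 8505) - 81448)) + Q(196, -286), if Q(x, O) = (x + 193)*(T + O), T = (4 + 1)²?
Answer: 66257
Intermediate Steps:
T = 25 (T = 5² = 25)
Q(x, O) = (25 + O)*(193 + x) (Q(x, O) = (x + 193)*(25 + O) = (193 + x)*(25 + O) = (25 + O)*(193 + x))
(131969 + ((108760 + 8505) - 81448)) + Q(196, -286) = (131969 + ((108760 + 8505) - 81448)) + (4825 + 25*196 + 193*(-286) - 286*196) = (131969 + (117265 - 81448)) + (4825 + 4900 - 55198 - 56056) = (131969 + 35817) - 101529 = 167786 - 101529 = 66257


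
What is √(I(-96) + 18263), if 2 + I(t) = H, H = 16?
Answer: 7*√373 ≈ 135.19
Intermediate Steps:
I(t) = 14 (I(t) = -2 + 16 = 14)
√(I(-96) + 18263) = √(14 + 18263) = √18277 = 7*√373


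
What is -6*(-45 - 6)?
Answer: 306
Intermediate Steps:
-6*(-45 - 6) = -6*(-51) = 306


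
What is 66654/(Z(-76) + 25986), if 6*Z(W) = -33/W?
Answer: 1447344/564269 ≈ 2.5650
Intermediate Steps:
Z(W) = -11/(2*W) (Z(W) = (-33/W)/6 = -11/(2*W))
66654/(Z(-76) + 25986) = 66654/(-11/2/(-76) + 25986) = 66654/(-11/2*(-1/76) + 25986) = 66654/(11/152 + 25986) = 66654/(3949883/152) = 66654*(152/3949883) = 1447344/564269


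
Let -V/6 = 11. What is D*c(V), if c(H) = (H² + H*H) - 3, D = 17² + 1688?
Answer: 17217693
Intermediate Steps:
V = -66 (V = -6*11 = -66)
D = 1977 (D = 289 + 1688 = 1977)
c(H) = -3 + 2*H² (c(H) = (H² + H²) - 3 = 2*H² - 3 = -3 + 2*H²)
D*c(V) = 1977*(-3 + 2*(-66)²) = 1977*(-3 + 2*4356) = 1977*(-3 + 8712) = 1977*8709 = 17217693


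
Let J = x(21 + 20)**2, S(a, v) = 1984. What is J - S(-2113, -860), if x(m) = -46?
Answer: 132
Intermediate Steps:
J = 2116 (J = (-46)**2 = 2116)
J - S(-2113, -860) = 2116 - 1*1984 = 2116 - 1984 = 132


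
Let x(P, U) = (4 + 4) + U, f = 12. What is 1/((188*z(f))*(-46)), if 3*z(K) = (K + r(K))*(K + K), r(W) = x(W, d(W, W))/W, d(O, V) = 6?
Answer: -3/2732768 ≈ -1.0978e-6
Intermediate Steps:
x(P, U) = 8 + U
r(W) = 14/W (r(W) = (8 + 6)/W = 14/W)
z(K) = 2*K*(K + 14/K)/3 (z(K) = ((K + 14/K)*(K + K))/3 = ((K + 14/K)*(2*K))/3 = (2*K*(K + 14/K))/3 = 2*K*(K + 14/K)/3)
1/((188*z(f))*(-46)) = 1/((188*(28/3 + (⅔)*12²))*(-46)) = 1/((188*(28/3 + (⅔)*144))*(-46)) = 1/((188*(28/3 + 96))*(-46)) = 1/((188*(316/3))*(-46)) = 1/((59408/3)*(-46)) = 1/(-2732768/3) = -3/2732768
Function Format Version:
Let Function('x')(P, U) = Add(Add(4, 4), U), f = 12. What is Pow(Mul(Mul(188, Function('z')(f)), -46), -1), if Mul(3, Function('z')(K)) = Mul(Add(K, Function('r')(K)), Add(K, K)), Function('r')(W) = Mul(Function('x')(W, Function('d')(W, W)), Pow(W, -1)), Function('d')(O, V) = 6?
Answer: Rational(-3, 2732768) ≈ -1.0978e-6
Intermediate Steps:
Function('x')(P, U) = Add(8, U)
Function('r')(W) = Mul(14, Pow(W, -1)) (Function('r')(W) = Mul(Add(8, 6), Pow(W, -1)) = Mul(14, Pow(W, -1)))
Function('z')(K) = Mul(Rational(2, 3), K, Add(K, Mul(14, Pow(K, -1)))) (Function('z')(K) = Mul(Rational(1, 3), Mul(Add(K, Mul(14, Pow(K, -1))), Add(K, K))) = Mul(Rational(1, 3), Mul(Add(K, Mul(14, Pow(K, -1))), Mul(2, K))) = Mul(Rational(1, 3), Mul(2, K, Add(K, Mul(14, Pow(K, -1))))) = Mul(Rational(2, 3), K, Add(K, Mul(14, Pow(K, -1)))))
Pow(Mul(Mul(188, Function('z')(f)), -46), -1) = Pow(Mul(Mul(188, Add(Rational(28, 3), Mul(Rational(2, 3), Pow(12, 2)))), -46), -1) = Pow(Mul(Mul(188, Add(Rational(28, 3), Mul(Rational(2, 3), 144))), -46), -1) = Pow(Mul(Mul(188, Add(Rational(28, 3), 96)), -46), -1) = Pow(Mul(Mul(188, Rational(316, 3)), -46), -1) = Pow(Mul(Rational(59408, 3), -46), -1) = Pow(Rational(-2732768, 3), -1) = Rational(-3, 2732768)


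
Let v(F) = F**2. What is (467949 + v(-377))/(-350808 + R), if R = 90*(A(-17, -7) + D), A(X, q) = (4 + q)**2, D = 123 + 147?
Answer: -305039/162849 ≈ -1.8731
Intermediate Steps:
D = 270
R = 25110 (R = 90*((4 - 7)**2 + 270) = 90*((-3)**2 + 270) = 90*(9 + 270) = 90*279 = 25110)
(467949 + v(-377))/(-350808 + R) = (467949 + (-377)**2)/(-350808 + 25110) = (467949 + 142129)/(-325698) = 610078*(-1/325698) = -305039/162849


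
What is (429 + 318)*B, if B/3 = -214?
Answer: -479574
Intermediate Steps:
B = -642 (B = 3*(-214) = -642)
(429 + 318)*B = (429 + 318)*(-642) = 747*(-642) = -479574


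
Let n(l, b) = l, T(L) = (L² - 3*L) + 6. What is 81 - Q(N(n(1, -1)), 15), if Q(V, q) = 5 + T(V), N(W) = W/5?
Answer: 1764/25 ≈ 70.560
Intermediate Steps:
T(L) = 6 + L² - 3*L
N(W) = W/5 (N(W) = W*(⅕) = W/5)
Q(V, q) = 11 + V² - 3*V (Q(V, q) = 5 + (6 + V² - 3*V) = 11 + V² - 3*V)
81 - Q(N(n(1, -1)), 15) = 81 - (11 + ((⅕)*1)² - 3/5) = 81 - (11 + (⅕)² - 3*⅕) = 81 - (11 + 1/25 - ⅗) = 81 - 1*261/25 = 81 - 261/25 = 1764/25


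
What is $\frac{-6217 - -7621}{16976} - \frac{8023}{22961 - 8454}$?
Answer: $- \frac{28957655}{61567708} \approx -0.47034$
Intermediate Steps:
$\frac{-6217 - -7621}{16976} - \frac{8023}{22961 - 8454} = \left(-6217 + 7621\right) \frac{1}{16976} - \frac{8023}{22961 - 8454} = 1404 \cdot \frac{1}{16976} - \frac{8023}{14507} = \frac{351}{4244} - \frac{8023}{14507} = - \frac{28957655}{61567708}$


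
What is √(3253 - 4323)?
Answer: I*√1070 ≈ 32.711*I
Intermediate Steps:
√(3253 - 4323) = √(-1070) = I*√1070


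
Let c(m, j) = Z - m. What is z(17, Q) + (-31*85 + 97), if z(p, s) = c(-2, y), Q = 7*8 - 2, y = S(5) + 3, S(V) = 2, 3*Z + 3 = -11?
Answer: -7622/3 ≈ -2540.7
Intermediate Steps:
Z = -14/3 (Z = -1 + (⅓)*(-11) = -1 - 11/3 = -14/3 ≈ -4.6667)
y = 5 (y = 2 + 3 = 5)
Q = 54 (Q = 56 - 2 = 54)
c(m, j) = -14/3 - m
z(p, s) = -8/3 (z(p, s) = -14/3 - 1*(-2) = -14/3 + 2 = -8/3)
z(17, Q) + (-31*85 + 97) = -8/3 + (-31*85 + 97) = -8/3 + (-2635 + 97) = -8/3 - 2538 = -7622/3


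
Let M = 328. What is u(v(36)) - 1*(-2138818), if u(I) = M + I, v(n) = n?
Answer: 2139182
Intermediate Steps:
u(I) = 328 + I
u(v(36)) - 1*(-2138818) = (328 + 36) - 1*(-2138818) = 364 + 2138818 = 2139182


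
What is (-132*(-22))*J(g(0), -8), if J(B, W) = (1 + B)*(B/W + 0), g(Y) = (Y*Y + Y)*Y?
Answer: 0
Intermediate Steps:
g(Y) = Y*(Y + Y²) (g(Y) = (Y² + Y)*Y = (Y + Y²)*Y = Y*(Y + Y²))
J(B, W) = B*(1 + B)/W (J(B, W) = (1 + B)*(B/W) = B*(1 + B)/W)
(-132*(-22))*J(g(0), -8) = (-132*(-22))*((0²*(1 + 0))*(1 + 0²*(1 + 0))/(-8)) = 2904*((0*1)*(-⅛)*(1 + 0*1)) = 2904*(0*(-⅛)*(1 + 0)) = 2904*(0*(-⅛)*1) = 2904*0 = 0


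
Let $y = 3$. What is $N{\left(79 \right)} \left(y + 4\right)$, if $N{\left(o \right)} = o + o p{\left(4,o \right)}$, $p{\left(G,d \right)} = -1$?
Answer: $0$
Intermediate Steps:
$N{\left(o \right)} = 0$ ($N{\left(o \right)} = o + o \left(-1\right) = o - o = 0$)
$N{\left(79 \right)} \left(y + 4\right) = 0 \left(3 + 4\right) = 0 \cdot 7 = 0$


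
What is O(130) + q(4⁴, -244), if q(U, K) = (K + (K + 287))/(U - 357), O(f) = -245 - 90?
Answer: -33634/101 ≈ -333.01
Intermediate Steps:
O(f) = -335
q(U, K) = (287 + 2*K)/(-357 + U) (q(U, K) = (K + (287 + K))/(-357 + U) = (287 + 2*K)/(-357 + U))
O(130) + q(4⁴, -244) = -335 + (287 + 2*(-244))/(-357 + 4⁴) = -335 + (287 - 488)/(-357 + 256) = -335 - 201/(-101) = -335 - 1/101*(-201) = -335 + 201/101 = -33634/101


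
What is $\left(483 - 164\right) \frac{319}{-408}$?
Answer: $- \frac{101761}{408} \approx -249.41$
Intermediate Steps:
$\left(483 - 164\right) \frac{319}{-408} = 319 \cdot 319 \left(- \frac{1}{408}\right) = 319 \left(- \frac{319}{408}\right) = - \frac{101761}{408}$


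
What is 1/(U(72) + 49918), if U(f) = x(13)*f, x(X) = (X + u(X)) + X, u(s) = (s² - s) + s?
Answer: 1/63958 ≈ 1.5635e-5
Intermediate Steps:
u(s) = s²
x(X) = X² + 2*X (x(X) = (X + X²) + X = X² + 2*X)
U(f) = 195*f (U(f) = (13*(2 + 13))*f = (13*15)*f = 195*f)
1/(U(72) + 49918) = 1/(195*72 + 49918) = 1/(14040 + 49918) = 1/63958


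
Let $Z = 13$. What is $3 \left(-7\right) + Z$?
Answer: $-8$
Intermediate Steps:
$3 \left(-7\right) + Z = 3 \left(-7\right) + 13 = -21 + 13 = -8$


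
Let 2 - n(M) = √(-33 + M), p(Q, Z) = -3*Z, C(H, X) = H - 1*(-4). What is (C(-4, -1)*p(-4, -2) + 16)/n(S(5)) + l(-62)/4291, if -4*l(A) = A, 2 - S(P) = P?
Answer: 34483/42910 + 12*I/5 ≈ 0.80361 + 2.4*I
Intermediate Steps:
S(P) = 2 - P
l(A) = -A/4
C(H, X) = 4 + H (C(H, X) = H + 4 = 4 + H)
n(M) = 2 - √(-33 + M)
(C(-4, -1)*p(-4, -2) + 16)/n(S(5)) + l(-62)/4291 = ((4 - 4)*(-3*(-2)) + 16)/(2 - √(-33 + (2 - 1*5))) - ¼*(-62)/4291 = (0*6 + 16)/(2 - √(-33 + (2 - 5))) + (31/2)*(1/4291) = (0 + 16)/(2 - √(-33 - 3)) + 31/8582 = 16/(2 - √(-36)) + 31/8582 = 16/(2 - 6*I) + 31/8582 = 16*((2 + 6*I)/40) + 31/8582 = 2*(2 + 6*I)/5 + 31/8582 = 31/8582 + 2*(2 + 6*I)/5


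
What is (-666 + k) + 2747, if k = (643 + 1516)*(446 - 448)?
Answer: -2237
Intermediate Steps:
k = -4318 (k = 2159*(-2) = -4318)
(-666 + k) + 2747 = (-666 - 4318) + 2747 = -4984 + 2747 = -2237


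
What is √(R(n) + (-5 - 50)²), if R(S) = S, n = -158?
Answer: √2867 ≈ 53.544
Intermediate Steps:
√(R(n) + (-5 - 50)²) = √(-158 + (-5 - 50)²) = √(-158 + (-55)²) = √(-158 + 3025) = √2867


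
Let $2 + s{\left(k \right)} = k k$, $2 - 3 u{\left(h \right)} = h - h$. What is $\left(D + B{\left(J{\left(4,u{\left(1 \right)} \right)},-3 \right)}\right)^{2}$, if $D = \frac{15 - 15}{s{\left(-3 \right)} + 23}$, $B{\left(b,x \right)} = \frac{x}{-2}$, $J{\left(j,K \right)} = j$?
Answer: $\frac{9}{4} \approx 2.25$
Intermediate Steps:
$u{\left(h \right)} = \frac{2}{3}$ ($u{\left(h \right)} = \frac{2}{3} - \frac{h - h}{3} = \frac{2}{3} - 0 = \frac{2}{3} + 0 = \frac{2}{3}$)
$B{\left(b,x \right)} = - \frac{x}{2}$ ($B{\left(b,x \right)} = x \left(- \frac{1}{2}\right) = - \frac{x}{2}$)
$s{\left(k \right)} = -2 + k^{2}$ ($s{\left(k \right)} = -2 + k k = -2 + k^{2}$)
$D = 0$ ($D = \frac{15 - 15}{\left(-2 + \left(-3\right)^{2}\right) + 23} = \frac{0}{\left(-2 + 9\right) + 23} = \frac{0}{7 + 23} = \frac{0}{30} = 0 \cdot \frac{1}{30} = 0$)
$\left(D + B{\left(J{\left(4,u{\left(1 \right)} \right)},-3 \right)}\right)^{2} = \left(0 - - \frac{3}{2}\right)^{2} = \left(0 + \frac{3}{2}\right)^{2} = \left(\frac{3}{2}\right)^{2} = \frac{9}{4}$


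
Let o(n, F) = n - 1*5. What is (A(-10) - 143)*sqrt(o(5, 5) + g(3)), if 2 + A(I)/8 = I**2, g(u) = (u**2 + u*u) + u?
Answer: 641*sqrt(21) ≈ 2937.4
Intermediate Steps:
o(n, F) = -5 + n (o(n, F) = n - 5 = -5 + n)
g(u) = u + 2*u**2 (g(u) = (u**2 + u**2) + u = 2*u**2 + u = u + 2*u**2)
A(I) = -16 + 8*I**2
(A(-10) - 143)*sqrt(o(5, 5) + g(3)) = ((-16 + 8*(-10)**2) - 143)*sqrt((-5 + 5) + 3*(1 + 2*3)) = ((-16 + 8*100) - 143)*sqrt(0 + 3*(1 + 6)) = ((-16 + 800) - 143)*sqrt(0 + 3*7) = (784 - 143)*sqrt(0 + 21) = 641*sqrt(21)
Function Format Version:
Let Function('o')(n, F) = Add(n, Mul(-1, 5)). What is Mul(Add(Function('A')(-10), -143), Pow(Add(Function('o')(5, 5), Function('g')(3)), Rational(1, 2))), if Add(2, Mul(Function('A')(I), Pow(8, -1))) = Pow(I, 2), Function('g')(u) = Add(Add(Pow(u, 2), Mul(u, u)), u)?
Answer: Mul(641, Pow(21, Rational(1, 2))) ≈ 2937.4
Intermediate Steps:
Function('o')(n, F) = Add(-5, n) (Function('o')(n, F) = Add(n, -5) = Add(-5, n))
Function('g')(u) = Add(u, Mul(2, Pow(u, 2))) (Function('g')(u) = Add(Add(Pow(u, 2), Pow(u, 2)), u) = Add(Mul(2, Pow(u, 2)), u) = Add(u, Mul(2, Pow(u, 2))))
Function('A')(I) = Add(-16, Mul(8, Pow(I, 2)))
Mul(Add(Function('A')(-10), -143), Pow(Add(Function('o')(5, 5), Function('g')(3)), Rational(1, 2))) = Mul(Add(Add(-16, Mul(8, Pow(-10, 2))), -143), Pow(Add(Add(-5, 5), Mul(3, Add(1, Mul(2, 3)))), Rational(1, 2))) = Mul(Add(Add(-16, Mul(8, 100)), -143), Pow(Add(0, Mul(3, Add(1, 6))), Rational(1, 2))) = Mul(Add(Add(-16, 800), -143), Pow(Add(0, Mul(3, 7)), Rational(1, 2))) = Mul(Add(784, -143), Pow(Add(0, 21), Rational(1, 2))) = Mul(641, Pow(21, Rational(1, 2)))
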